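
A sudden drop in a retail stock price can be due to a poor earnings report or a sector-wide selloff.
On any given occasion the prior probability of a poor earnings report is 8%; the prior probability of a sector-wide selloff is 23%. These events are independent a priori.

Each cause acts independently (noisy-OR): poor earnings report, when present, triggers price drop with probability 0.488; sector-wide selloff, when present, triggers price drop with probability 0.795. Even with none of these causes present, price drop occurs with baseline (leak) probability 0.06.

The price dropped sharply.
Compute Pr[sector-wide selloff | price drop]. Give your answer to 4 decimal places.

Under noisy-OR, P(price drop | causes) = 1 − (1−0.06)·∏(1−qᵢ) over the active causes.
Enumerate the 4 (poor earnings report, sector-wide selloff) configurations and weight by the priors:
  P(price drop) = 0.06×0.92×0.77 + 0.8073×0.92×0.23 + 0.51872×0.08×0.77 + 0.901338×0.08×0.23
        = 0.042504 + 0.170825 + 0.031953 + 0.016585 = 0.261867
Configurations with sector-wide selloff contribute 0.187410, so
  P(sector-wide selloff | price drop) = 0.187410 / 0.261867 ≈ 0.7157

Pr[sector-wide selloff | price drop] ≈ 0.7157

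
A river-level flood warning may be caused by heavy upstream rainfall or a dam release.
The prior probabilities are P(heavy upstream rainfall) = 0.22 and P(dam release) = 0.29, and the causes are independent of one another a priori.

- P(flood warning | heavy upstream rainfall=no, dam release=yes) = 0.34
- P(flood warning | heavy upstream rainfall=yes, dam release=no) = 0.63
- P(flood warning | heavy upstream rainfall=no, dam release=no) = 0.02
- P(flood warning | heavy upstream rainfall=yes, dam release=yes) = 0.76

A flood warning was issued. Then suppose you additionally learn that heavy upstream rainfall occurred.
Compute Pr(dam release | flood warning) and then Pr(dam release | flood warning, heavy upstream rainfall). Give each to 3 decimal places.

Pr(dam release | flood warning) ≈ 0.534; Pr(dam release | flood warning, heavy upstream rainfall) ≈ 0.330

P(flood warning) = 0.02·0.78·0.71 + 0.34·0.78·0.29 + 0.63·0.22·0.71 + 0.76·0.22·0.29 = 0.011076 + 0.076908 + 0.098406 + 0.048488 = 0.234878
Restricting to configurations with dam release present: 0.076908 + 0.048488 = 0.125396.
Hence the posterior is 0.125396/0.234878 ≈ 0.534.

Now also conditioning on heavy upstream rainfall=true:
Numerator (weight on configurations with dam release): 0.76·0.29 = 0.220400
Normalizer over all consistent configurations: 0.63·0.71 + 0.76·0.29 = 0.667700
Posterior = 0.220400 / 0.667700 ≈ 0.330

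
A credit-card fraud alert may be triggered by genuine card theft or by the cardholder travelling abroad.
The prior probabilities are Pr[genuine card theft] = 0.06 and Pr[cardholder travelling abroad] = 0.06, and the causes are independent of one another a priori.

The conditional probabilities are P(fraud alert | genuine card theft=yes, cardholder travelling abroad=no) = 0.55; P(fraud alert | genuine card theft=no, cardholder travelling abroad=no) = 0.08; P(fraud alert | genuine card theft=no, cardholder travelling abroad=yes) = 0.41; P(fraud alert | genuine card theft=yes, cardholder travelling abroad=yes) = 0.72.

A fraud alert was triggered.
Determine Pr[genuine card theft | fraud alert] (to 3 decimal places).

By total probability over the 4 (genuine card theft, cardholder travelling abroad) configurations:
  P(fraud alert) = 0.08·0.94·0.94 + 0.41·0.94·0.06 + 0.55·0.06·0.94 + 0.72·0.06·0.06
        = 0.070688 + 0.023124 + 0.031020 + 0.002592 = 0.127424
Keeping only the genuine card theft-present terms gives 0.033612, so
  P(genuine card theft | fraud alert) = 0.033612 / 0.127424 ≈ 0.264

Pr[genuine card theft | fraud alert] ≈ 0.264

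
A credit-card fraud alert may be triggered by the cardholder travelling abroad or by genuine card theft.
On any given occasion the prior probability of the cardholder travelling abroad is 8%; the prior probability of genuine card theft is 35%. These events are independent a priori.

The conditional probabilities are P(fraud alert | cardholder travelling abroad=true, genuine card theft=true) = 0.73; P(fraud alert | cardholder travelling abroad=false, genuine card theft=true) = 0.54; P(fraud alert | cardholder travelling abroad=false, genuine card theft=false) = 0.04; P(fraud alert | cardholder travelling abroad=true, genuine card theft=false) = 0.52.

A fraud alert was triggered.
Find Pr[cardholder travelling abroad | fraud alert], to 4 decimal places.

P(fraud alert) = 0.04*0.92*0.65 + 0.54*0.92*0.35 + 0.52*0.08*0.65 + 0.73*0.08*0.35 = 0.023920 + 0.173880 + 0.027040 + 0.020440 = 0.245280
The cardholder travelling abroad-present share is 0.027040 + 0.020440 = 0.047480.
Hence the posterior is 0.047480/0.245280 ≈ 0.1936.

Pr[cardholder travelling abroad | fraud alert] ≈ 0.1936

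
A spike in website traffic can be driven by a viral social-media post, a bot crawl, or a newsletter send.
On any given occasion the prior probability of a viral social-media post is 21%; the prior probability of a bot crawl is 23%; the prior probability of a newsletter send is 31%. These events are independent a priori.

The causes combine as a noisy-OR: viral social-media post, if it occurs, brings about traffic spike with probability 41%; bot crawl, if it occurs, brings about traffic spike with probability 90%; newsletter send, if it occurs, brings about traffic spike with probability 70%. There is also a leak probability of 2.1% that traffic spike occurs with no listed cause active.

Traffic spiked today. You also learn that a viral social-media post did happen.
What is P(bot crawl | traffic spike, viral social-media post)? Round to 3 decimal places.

Under noisy-OR, P(traffic spike | causes) = 1 − (1−0.021)·∏(1−qᵢ) over the active causes.
For the numerator, keep only bot crawl=true terms: 0.149533 + 0.070065 = 0.219598
The normalizing constant is 0.42239×0.77×0.69 + 0.826717×0.77×0.31 + 0.942239×0.23×0.69 + 0.982672×0.23×0.31 = 0.641351
Posterior = 0.219598 / 0.641351 ≈ 0.342

P(bot crawl | traffic spike, viral social-media post) ≈ 0.342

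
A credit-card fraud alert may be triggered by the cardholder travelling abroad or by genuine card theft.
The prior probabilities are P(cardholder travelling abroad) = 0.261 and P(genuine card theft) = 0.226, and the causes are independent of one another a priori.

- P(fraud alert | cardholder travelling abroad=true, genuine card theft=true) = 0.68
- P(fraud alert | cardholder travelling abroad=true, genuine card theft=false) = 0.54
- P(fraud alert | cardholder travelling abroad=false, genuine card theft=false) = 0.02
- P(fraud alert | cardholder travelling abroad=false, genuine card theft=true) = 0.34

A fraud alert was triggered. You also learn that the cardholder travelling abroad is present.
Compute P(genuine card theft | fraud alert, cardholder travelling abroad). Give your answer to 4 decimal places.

P(genuine card theft | fraud alert, cardholder travelling abroad) ≈ 0.2688

Enumerate both values of genuine card theft and weight by the priors:
  P(fraud alert | cardholder travelling abroad) = 0.54*0.774 + 0.68*0.226
        = 0.417960 + 0.153680 = 0.571640
Keeping only the genuine card theft-present terms gives 0.153680, so
  P(genuine card theft | fraud alert, cardholder travelling abroad) = 0.153680 / 0.571640 ≈ 0.2688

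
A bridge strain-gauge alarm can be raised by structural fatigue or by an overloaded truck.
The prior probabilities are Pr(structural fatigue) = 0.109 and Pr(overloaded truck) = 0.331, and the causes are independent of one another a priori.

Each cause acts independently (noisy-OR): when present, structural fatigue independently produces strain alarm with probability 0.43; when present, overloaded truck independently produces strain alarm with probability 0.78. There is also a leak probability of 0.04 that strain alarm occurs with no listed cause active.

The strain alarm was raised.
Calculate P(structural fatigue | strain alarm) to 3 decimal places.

P(structural fatigue | strain alarm) ≈ 0.202

Under noisy-OR, P(strain alarm | causes) = 1 − (1−0.04)·∏(1−qᵢ) over the active causes.
Numerator (weight on configurations with structural fatigue): 0.033019 + 0.031736 = 0.064755
The normalizing constant is 0.04*0.891*0.669 + 0.7888*0.891*0.331 + 0.4528*0.109*0.669 + 0.879616*0.109*0.331 = 0.321232
P(structural fatigue | strain alarm) = 0.064755/0.321232 ≈ 0.202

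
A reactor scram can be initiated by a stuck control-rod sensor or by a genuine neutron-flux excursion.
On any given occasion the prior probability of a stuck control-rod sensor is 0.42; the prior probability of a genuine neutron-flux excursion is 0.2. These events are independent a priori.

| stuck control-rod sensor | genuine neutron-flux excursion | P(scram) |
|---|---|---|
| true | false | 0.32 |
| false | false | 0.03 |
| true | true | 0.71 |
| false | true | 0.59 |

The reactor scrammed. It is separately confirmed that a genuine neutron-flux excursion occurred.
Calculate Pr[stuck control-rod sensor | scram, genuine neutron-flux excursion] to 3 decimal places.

Weight on stuck control-rod sensor=true, given the evidence: 0.71·0.42 = 0.298200
Normalizer over all consistent configurations: 0.59·0.58 + 0.71·0.42 = 0.640400
Posterior = 0.298200 / 0.640400 ≈ 0.466

Pr[stuck control-rod sensor | scram, genuine neutron-flux excursion] ≈ 0.466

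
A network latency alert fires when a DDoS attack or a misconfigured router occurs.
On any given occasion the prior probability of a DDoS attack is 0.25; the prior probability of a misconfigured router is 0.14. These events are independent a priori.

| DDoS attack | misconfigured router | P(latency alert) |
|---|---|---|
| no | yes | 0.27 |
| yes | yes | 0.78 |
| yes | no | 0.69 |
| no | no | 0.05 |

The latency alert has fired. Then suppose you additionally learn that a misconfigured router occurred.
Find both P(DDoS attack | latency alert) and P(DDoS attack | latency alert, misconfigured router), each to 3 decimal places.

P(DDoS attack | latency alert) ≈ 0.743; P(DDoS attack | latency alert, misconfigured router) ≈ 0.491

Sum P(latency alert|·) weighted by the priors over the 4 (DDoS attack, misconfigured router) configurations:
  P(latency alert) = 0.05·0.75·0.86 + 0.27·0.75·0.14 + 0.69·0.25·0.86 + 0.78·0.25·0.14
        = 0.032250 + 0.028350 + 0.148350 + 0.027300 = 0.236250
Keeping only the DDoS attack-present terms gives 0.175650, so
  P(DDoS attack | latency alert) = 0.175650 / 0.236250 ≈ 0.743

Now also conditioning on misconfigured router=true:
Sum P(latency alert|·) weighted by the priors over both values of DDoS attack:
  P(latency alert | misconfigured router) = 0.27·0.75 + 0.78·0.25
        = 0.202500 + 0.195000 = 0.397500
Configurations with DDoS attack contribute 0.195000, so
  P(DDoS attack | latency alert, misconfigured router) = 0.195000 / 0.397500 ≈ 0.491
The drop from 0.743 to 0.491 is the explaining-away (discounting) effect.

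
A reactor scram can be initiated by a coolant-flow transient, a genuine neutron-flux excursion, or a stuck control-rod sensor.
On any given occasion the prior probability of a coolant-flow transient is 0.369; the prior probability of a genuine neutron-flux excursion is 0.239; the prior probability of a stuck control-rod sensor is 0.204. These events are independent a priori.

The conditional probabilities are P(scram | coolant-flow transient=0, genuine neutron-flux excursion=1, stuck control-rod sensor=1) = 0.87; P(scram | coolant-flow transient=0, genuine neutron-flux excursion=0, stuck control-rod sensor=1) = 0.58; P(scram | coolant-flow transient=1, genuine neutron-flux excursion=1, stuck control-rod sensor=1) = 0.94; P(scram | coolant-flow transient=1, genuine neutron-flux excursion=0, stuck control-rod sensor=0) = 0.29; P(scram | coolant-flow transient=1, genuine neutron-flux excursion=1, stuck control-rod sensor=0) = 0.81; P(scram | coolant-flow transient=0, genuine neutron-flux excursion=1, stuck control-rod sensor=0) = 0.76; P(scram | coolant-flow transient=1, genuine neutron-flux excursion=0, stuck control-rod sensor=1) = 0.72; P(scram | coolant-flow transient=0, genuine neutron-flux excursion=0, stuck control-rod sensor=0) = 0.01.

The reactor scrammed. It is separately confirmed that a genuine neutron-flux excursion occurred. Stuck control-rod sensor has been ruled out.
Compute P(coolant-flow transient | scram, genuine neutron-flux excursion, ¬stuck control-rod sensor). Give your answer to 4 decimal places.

P(coolant-flow transient | scram, genuine neutron-flux excursion, ¬stuck control-rod sensor) ≈ 0.3840

Numerator (weight on configurations with coolant-flow transient): 0.81·0.369 = 0.298890
The normalizing constant is 0.76·0.631 + 0.81·0.369 = 0.778450
P(coolant-flow transient | scram, genuine neutron-flux excursion, ¬stuck control-rod sensor) = 0.298890/0.778450 ≈ 0.3840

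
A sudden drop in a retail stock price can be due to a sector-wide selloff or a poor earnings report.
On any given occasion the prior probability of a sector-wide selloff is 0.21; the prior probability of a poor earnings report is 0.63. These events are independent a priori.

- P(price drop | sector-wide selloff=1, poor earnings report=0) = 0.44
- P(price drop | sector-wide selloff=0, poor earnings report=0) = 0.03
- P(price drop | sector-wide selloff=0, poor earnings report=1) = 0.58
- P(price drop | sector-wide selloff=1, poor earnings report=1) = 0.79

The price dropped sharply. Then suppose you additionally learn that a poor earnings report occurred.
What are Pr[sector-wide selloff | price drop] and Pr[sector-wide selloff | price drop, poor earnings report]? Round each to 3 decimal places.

P(price drop) = 0.03·0.79·0.37 + 0.58·0.79·0.63 + 0.44·0.21·0.37 + 0.79·0.21·0.63 = 0.008769 + 0.288666 + 0.034188 + 0.104517 = 0.436140
The sector-wide selloff-present share is 0.034188 + 0.104517 = 0.138705.
P(sector-wide selloff | price drop) = 0.138705 / 0.436140 ≈ 0.318

Now condition on the additional information:
For the numerator, keep only sector-wide selloff=true terms: 0.79*0.21 = 0.165900
Normalizer over all consistent configurations: 0.58*0.79 + 0.79*0.21 = 0.624100
P(sector-wide selloff | price drop, poor earnings report) = 0.165900/0.624100 ≈ 0.266

Pr[sector-wide selloff | price drop] ≈ 0.318; Pr[sector-wide selloff | price drop, poor earnings report] ≈ 0.266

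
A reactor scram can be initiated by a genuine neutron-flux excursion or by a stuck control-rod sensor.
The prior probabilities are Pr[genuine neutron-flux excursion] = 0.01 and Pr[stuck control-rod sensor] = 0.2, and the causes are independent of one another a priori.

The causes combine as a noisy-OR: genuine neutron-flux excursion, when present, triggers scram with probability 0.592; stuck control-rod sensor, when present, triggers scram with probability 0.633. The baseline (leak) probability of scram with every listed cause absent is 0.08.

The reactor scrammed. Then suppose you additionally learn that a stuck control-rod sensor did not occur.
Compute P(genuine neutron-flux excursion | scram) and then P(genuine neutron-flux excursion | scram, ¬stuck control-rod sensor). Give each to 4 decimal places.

Under noisy-OR, P(scram | causes) = 1 − (1−0.08)·∏(1−qᵢ) over the active causes.
P(scram) = 0.08×0.99×0.8 + 0.66236×0.99×0.2 + 0.62464×0.01×0.8 + 0.862243×0.01×0.2 = 0.063360 + 0.131147 + 0.004997 + 0.001724 = 0.201228
Of this, 0.006721 comes from 0.004997 + 0.001724 (the genuine neutron-flux excursion=true cases).
P(genuine neutron-flux excursion | scram) = 0.006721 / 0.201228 ≈ 0.0334

Now condition on the additional information:
P(scram | ¬stuck control-rod sensor) = 0.08*0.99 + 0.62464*0.01 = 0.079200 + 0.006246 = 0.085446
Of this, 0.006246 comes from 0.62464*0.01 (the genuine neutron-flux excursion=true cases).
P(genuine neutron-flux excursion | scram, ¬stuck control-rod sensor) = 0.006246 / 0.085446 ≈ 0.0731
With stuck control-rod sensor excluded, genuine neutron-flux excursion must carry more of the explanatory weight for the scram.

P(genuine neutron-flux excursion | scram) ≈ 0.0334; P(genuine neutron-flux excursion | scram, ¬stuck control-rod sensor) ≈ 0.0731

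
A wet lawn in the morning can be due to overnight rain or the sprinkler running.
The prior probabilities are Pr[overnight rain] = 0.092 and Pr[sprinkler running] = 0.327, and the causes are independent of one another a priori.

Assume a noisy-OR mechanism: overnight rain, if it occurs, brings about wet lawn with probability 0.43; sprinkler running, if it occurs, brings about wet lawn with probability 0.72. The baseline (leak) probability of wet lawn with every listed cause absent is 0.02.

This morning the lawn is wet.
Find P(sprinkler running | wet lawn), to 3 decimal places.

Under noisy-OR, P(wet lawn | causes) = 1 − (1−0.02)·∏(1−qᵢ) over the active causes.
By total probability over the 4 (overnight rain, sprinkler running) configurations:
  P(wet lawn) = 0.02·0.908·0.673 + 0.7256·0.908·0.327 + 0.4414·0.092·0.673 + 0.843592·0.092·0.327
        = 0.012222 + 0.215442 + 0.027330 + 0.025379 = 0.280373
Keeping only the sprinkler running-present terms gives 0.240821, so
  P(sprinkler running | wet lawn) = 0.240821 / 0.280373 ≈ 0.859

P(sprinkler running | wet lawn) ≈ 0.859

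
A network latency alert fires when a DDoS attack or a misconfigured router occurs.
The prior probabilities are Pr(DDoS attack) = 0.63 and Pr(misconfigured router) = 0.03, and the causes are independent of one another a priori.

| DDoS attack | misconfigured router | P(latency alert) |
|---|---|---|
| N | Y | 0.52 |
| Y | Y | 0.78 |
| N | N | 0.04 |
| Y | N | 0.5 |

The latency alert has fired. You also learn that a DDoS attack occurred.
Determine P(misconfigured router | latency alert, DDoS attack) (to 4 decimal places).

P(misconfigured router | latency alert, DDoS attack) ≈ 0.0460

P(latency alert | DDoS attack) = 0.5·0.97 + 0.78·0.03 = 0.485000 + 0.023400 = 0.508400
Restricting to configurations with misconfigured router present: 0.78·0.03 = 0.023400.
P(misconfigured router | latency alert, DDoS attack) = 0.023400 / 0.508400 ≈ 0.0460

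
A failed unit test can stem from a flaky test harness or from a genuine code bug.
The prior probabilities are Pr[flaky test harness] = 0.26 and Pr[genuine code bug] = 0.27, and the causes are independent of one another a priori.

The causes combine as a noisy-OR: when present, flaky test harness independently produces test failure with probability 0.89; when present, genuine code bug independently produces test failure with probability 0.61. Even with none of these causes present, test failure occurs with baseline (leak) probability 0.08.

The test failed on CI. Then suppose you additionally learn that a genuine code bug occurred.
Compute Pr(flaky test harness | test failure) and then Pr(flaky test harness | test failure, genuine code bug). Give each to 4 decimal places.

Under noisy-OR, P(test failure | causes) = 1 − (1−0.08)·∏(1−qᵢ) over the active causes.
Enumerate the 4 (flaky test harness, genuine code bug) configurations and weight by the priors:
  P(test failure) = 0.08*0.74*0.73 + 0.6412*0.74*0.27 + 0.8988*0.26*0.73 + 0.960532*0.26*0.27
        = 0.043216 + 0.128112 + 0.170592 + 0.067429 = 0.409349
Keeping only the flaky test harness-present terms gives 0.238021, so
  P(flaky test harness | test failure) = 0.238021 / 0.409349 ≈ 0.5815

Now condition on the additional information:
Enumerate both values of flaky test harness and weight by the priors:
  P(test failure | genuine code bug) = 0.6412*0.74 + 0.960532*0.26
        = 0.474488 + 0.249738 = 0.724226
The terms with flaky test harness present sum to 0.249738, so
  P(flaky test harness | test failure, genuine code bug) = 0.249738 / 0.724226 ≈ 0.3448

Pr(flaky test harness | test failure) ≈ 0.5815; Pr(flaky test harness | test failure, genuine code bug) ≈ 0.3448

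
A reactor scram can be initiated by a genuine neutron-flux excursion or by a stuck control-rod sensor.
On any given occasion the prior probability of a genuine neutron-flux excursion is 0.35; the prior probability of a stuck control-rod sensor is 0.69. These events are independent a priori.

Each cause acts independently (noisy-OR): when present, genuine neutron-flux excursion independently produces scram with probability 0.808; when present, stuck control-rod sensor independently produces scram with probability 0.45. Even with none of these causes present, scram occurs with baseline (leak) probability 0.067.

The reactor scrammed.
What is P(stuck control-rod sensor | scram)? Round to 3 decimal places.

Under noisy-OR, P(scram | causes) = 1 − (1−0.067)·∏(1−qᵢ) over the active causes.
Weight on stuck control-rod sensor=true, given the evidence: 0.218352 + 0.217706 = 0.436058
Normalizer over all consistent configurations: 0.067×0.65×0.31 + 0.48685×0.65×0.69 + 0.820864×0.35×0.31 + 0.901475×0.35×0.69 = 0.538623
P(stuck control-rod sensor | scram) = 0.436058/0.538623 ≈ 0.810

P(stuck control-rod sensor | scram) ≈ 0.810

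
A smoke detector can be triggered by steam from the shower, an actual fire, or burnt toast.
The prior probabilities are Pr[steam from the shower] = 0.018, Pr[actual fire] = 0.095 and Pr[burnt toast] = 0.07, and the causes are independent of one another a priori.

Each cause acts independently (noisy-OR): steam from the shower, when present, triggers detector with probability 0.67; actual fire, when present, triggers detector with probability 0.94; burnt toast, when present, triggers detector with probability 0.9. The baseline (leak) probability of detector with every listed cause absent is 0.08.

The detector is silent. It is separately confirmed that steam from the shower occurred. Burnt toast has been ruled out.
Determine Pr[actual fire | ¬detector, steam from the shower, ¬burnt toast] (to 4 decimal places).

Under noisy-OR, P(detector | causes) = 1 − (1−0.08)·∏(1−qᵢ) over the active causes.
P(¬detector | steam from the shower, ¬burnt toast) = 0.3036*0.905 + 0.018216*0.095 = 0.274758 + 0.001731 = 0.276489
The actual fire-present share is 0.018216*0.095 = 0.001731.
P(actual fire | ¬detector, steam from the shower, ¬burnt toast) = 0.001731 / 0.276489 ≈ 0.0063

Pr[actual fire | ¬detector, steam from the shower, ¬burnt toast] ≈ 0.0063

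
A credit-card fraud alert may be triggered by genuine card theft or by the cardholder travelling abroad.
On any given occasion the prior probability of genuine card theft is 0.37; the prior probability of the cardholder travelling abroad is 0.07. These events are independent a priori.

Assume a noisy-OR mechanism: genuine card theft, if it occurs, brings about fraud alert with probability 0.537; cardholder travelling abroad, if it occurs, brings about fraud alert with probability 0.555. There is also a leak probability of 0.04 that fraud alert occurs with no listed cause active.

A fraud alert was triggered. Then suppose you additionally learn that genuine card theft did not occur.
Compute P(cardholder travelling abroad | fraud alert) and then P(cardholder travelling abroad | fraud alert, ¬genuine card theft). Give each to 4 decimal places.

P(cardholder travelling abroad | fraud alert) ≈ 0.1766; P(cardholder travelling abroad | fraud alert, ¬genuine card theft) ≈ 0.5187

Under noisy-OR, P(fraud alert | causes) = 1 − (1−0.04)·∏(1−qᵢ) over the active causes.
For the numerator, keep only cardholder travelling abroad=true terms: 0.025260 + 0.020777 = 0.046037
Normalizer over all consistent configurations: 0.04*0.63*0.93 + 0.5728*0.63*0.07 + 0.55552*0.37*0.93 + 0.802206*0.37*0.07 = 0.260627
P(cardholder travelling abroad | fraud alert) = 0.046037/0.260627 ≈ 0.1766

Now condition on the additional information:
Sum P(fraud alert|·) weighted by the priors over both values of cardholder travelling abroad:
  P(fraud alert | ¬genuine card theft) = 0.04·0.93 + 0.5728·0.07
        = 0.037200 + 0.040096 = 0.077296
The terms with cardholder travelling abroad present sum to 0.040096, so
  P(cardholder travelling abroad | fraud alert, ¬genuine card theft) = 0.040096 / 0.077296 ≈ 0.5187
Ruling out genuine card theft raises the posterior on cardholder travelling abroad — the flip side of explaining away.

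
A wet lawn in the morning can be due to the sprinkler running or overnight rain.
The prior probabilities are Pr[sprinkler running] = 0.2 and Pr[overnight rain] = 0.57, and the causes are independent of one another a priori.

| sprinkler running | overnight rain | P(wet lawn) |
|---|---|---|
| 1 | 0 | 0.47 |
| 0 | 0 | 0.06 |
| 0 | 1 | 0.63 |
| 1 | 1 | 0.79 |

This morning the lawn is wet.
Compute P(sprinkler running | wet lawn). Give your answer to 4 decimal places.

Numerator (weight on configurations with sprinkler running): 0.040420 + 0.090060 = 0.130480
Normalizer over all consistent configurations: 0.06*0.8*0.43 + 0.63*0.8*0.57 + 0.47*0.2*0.43 + 0.79*0.2*0.57 = 0.438400
P(sprinkler running | wet lawn) = 0.130480/0.438400 ≈ 0.2976

P(sprinkler running | wet lawn) ≈ 0.2976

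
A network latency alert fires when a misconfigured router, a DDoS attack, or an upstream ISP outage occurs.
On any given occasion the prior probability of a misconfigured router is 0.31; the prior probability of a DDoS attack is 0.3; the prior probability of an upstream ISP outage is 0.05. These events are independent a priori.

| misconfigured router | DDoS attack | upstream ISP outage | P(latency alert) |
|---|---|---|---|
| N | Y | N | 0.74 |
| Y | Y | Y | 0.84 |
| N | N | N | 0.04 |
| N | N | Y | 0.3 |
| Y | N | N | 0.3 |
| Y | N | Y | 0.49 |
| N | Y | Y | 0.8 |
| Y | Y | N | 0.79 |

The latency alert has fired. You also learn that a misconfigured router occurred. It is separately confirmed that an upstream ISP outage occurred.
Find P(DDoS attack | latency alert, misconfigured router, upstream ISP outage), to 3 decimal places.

Numerator (weight on configurations with DDoS attack): 0.84×0.3 = 0.252000
Denominator P(latency alert | misconfigured router, upstream ISP outage): 0.49×0.7 + 0.84×0.3 = 0.595000
Posterior = 0.252000 / 0.595000 ≈ 0.424

P(DDoS attack | latency alert, misconfigured router, upstream ISP outage) ≈ 0.424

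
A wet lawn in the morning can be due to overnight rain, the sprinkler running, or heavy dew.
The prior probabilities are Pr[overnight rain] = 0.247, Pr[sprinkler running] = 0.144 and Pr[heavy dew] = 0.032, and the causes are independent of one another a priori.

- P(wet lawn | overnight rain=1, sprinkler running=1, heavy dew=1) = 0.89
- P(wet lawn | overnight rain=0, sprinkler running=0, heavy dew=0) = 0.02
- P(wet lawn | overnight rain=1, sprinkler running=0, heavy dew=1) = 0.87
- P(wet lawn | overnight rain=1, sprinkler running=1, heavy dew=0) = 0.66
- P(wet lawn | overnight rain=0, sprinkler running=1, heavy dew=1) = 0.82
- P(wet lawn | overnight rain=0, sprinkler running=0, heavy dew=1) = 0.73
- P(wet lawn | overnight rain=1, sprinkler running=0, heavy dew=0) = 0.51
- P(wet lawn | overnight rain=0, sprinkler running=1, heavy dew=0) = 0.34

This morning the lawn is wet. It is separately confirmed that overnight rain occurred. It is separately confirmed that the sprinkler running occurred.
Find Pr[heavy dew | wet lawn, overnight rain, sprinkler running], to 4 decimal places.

Pr[heavy dew | wet lawn, overnight rain, sprinkler running] ≈ 0.0427

Numerator (weight on configurations with heavy dew): 0.89*0.032 = 0.028480
Normalizer over all consistent configurations: 0.66*0.968 + 0.89*0.032 = 0.667360
P(heavy dew | wet lawn, overnight rain, sprinkler running) = 0.028480/0.667360 ≈ 0.0427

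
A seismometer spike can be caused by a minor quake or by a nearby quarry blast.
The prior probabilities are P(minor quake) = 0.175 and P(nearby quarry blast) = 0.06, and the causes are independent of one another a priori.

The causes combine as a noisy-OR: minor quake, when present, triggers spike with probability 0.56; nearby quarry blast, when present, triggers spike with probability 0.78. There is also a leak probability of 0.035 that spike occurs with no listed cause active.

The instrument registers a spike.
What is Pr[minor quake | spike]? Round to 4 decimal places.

Pr[minor quake | spike] ≈ 0.6117

Under noisy-OR, P(spike | causes) = 1 − (1−0.035)·∏(1−qᵢ) over the active causes.
Numerator (weight on configurations with minor quake): 0.094653 + 0.009519 = 0.104172
The normalizing constant is 0.035·0.825·0.94 + 0.7877·0.825·0.06 + 0.5754·0.175·0.94 + 0.906588·0.175·0.06 = 0.170305
Posterior = 0.104172 / 0.170305 ≈ 0.6117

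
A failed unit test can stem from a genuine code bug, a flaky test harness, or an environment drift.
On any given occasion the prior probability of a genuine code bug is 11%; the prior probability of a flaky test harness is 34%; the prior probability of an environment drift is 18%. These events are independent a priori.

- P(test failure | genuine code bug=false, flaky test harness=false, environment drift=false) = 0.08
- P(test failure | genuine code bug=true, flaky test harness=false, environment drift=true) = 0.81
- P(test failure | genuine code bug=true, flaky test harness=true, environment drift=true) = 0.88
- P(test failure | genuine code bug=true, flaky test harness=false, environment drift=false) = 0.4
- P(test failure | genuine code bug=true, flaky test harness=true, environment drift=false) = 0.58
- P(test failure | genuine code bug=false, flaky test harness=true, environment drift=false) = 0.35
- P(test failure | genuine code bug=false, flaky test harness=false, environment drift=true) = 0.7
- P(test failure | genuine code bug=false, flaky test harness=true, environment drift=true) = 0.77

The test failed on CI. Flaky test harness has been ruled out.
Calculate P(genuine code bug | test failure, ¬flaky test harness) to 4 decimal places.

Sum P(test failure|·) weighted by the priors over the 4 (genuine code bug, environment drift) configurations:
  P(test failure | ¬flaky test harness) = 0.08*0.89*0.82 + 0.7*0.89*0.18 + 0.4*0.11*0.82 + 0.81*0.11*0.18
        = 0.058384 + 0.112140 + 0.036080 + 0.016038 = 0.222642
The terms with genuine code bug present sum to 0.052118, so
  P(genuine code bug | test failure, ¬flaky test harness) = 0.052118 / 0.222642 ≈ 0.2341

P(genuine code bug | test failure, ¬flaky test harness) ≈ 0.2341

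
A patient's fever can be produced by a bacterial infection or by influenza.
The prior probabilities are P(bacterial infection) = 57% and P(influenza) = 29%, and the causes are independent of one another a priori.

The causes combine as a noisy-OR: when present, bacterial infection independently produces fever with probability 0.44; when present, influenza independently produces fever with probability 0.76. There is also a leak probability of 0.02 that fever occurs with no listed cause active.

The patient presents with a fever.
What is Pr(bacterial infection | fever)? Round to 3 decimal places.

Pr(bacterial infection | fever) ≈ 0.763

Under noisy-OR, P(fever | causes) = 1 − (1−0.02)·∏(1−qᵢ) over the active causes.
Sum P(fever|·) weighted by the priors over the 4 (bacterial infection, influenza) configurations:
  P(fever) = 0.02·0.43·0.71 + 0.7648·0.43·0.29 + 0.4512·0.57·0.71 + 0.868288·0.57·0.29
        = 0.006106 + 0.095371 + 0.182601 + 0.143528 = 0.427606
Keeping only the bacterial infection-present terms gives 0.326129, so
  P(bacterial infection | fever) = 0.326129 / 0.427606 ≈ 0.763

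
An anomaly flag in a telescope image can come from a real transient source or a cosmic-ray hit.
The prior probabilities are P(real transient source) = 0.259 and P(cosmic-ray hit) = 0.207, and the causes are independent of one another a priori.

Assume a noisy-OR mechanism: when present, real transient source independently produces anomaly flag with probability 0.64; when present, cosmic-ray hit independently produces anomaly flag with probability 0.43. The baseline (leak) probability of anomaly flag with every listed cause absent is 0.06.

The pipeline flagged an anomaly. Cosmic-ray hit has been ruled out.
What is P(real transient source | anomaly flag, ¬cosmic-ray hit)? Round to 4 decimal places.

P(real transient source | anomaly flag, ¬cosmic-ray hit) ≈ 0.7940

Under noisy-OR, P(anomaly flag | causes) = 1 − (1−0.06)·∏(1−qᵢ) over the active causes.
Weight on real transient source=true, given the evidence: 0.6616*0.259 = 0.171354
The normalizing constant is 0.06*0.741 + 0.6616*0.259 = 0.215814
P(real transient source | anomaly flag, ¬cosmic-ray hit) = 0.171354/0.215814 ≈ 0.7940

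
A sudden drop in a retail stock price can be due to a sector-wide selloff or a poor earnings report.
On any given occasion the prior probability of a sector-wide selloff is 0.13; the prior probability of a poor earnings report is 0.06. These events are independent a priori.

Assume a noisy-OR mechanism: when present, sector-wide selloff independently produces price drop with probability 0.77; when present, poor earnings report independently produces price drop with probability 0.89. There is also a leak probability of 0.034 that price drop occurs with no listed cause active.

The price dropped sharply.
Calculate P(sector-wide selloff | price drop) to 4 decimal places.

P(sector-wide selloff | price drop) ≈ 0.5796

Under noisy-OR, P(price drop | causes) = 1 − (1−0.034)·∏(1−qᵢ) over the active causes.
P(price drop) = 0.034·0.87·0.94 + 0.89374·0.87·0.06 + 0.77782·0.13·0.94 + 0.97556·0.13·0.06 = 0.027805 + 0.046653 + 0.095050 + 0.007609 = 0.177117
Of this, 0.102659 comes from 0.095050 + 0.007609 (the sector-wide selloff=true cases).
P(sector-wide selloff | price drop) = 0.102659 / 0.177117 ≈ 0.5796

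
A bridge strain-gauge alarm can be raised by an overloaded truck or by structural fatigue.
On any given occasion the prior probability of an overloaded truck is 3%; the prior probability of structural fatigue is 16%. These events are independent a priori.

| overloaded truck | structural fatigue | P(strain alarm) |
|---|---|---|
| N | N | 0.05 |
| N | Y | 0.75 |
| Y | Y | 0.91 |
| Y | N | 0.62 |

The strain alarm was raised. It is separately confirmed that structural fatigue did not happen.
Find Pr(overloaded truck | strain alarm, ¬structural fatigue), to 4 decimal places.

Pr(overloaded truck | strain alarm, ¬structural fatigue) ≈ 0.2772

Weight on overloaded truck=true, given the evidence: 0.62×0.03 = 0.018600
Denominator P(strain alarm | ¬structural fatigue): 0.05×0.97 + 0.62×0.03 = 0.067100
P(overloaded truck | strain alarm, ¬structural fatigue) = 0.018600/0.067100 ≈ 0.2772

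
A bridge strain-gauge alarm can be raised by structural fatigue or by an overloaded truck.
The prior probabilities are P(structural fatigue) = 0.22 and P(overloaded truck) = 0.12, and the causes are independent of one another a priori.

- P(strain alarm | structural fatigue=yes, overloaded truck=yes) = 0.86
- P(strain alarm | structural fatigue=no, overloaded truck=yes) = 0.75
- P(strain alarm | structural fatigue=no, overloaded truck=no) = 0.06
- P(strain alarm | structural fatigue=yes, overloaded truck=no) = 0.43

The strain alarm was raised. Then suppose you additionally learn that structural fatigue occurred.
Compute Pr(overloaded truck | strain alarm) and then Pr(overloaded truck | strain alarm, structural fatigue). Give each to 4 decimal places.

Pr(overloaded truck | strain alarm) ≈ 0.4275; Pr(overloaded truck | strain alarm, structural fatigue) ≈ 0.2143

Numerator (weight on configurations with overloaded truck): 0.070200 + 0.022704 = 0.092904
Denominator P(strain alarm): 0.06×0.78×0.88 + 0.75×0.78×0.12 + 0.43×0.22×0.88 + 0.86×0.22×0.12 = 0.217336
P(overloaded truck | strain alarm) = 0.092904/0.217336 ≈ 0.4275

Now also conditioning on structural fatigue=true:
Numerator (weight on configurations with overloaded truck): 0.86×0.12 = 0.103200
The normalizing constant is 0.43×0.88 + 0.86×0.12 = 0.481600
Posterior = 0.103200 / 0.481600 ≈ 0.2143
The drop from 0.4275 to 0.2143 is the explaining-away (discounting) effect.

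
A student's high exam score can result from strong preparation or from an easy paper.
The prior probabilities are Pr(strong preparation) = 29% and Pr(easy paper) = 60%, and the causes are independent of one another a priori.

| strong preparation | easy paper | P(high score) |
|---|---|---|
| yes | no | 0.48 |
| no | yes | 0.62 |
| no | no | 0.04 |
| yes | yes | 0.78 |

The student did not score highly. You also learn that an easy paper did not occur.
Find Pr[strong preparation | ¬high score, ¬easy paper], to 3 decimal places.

Pr[strong preparation | ¬high score, ¬easy paper] ≈ 0.181

P(¬high score | ¬easy paper) = 0.96×0.71 + 0.52×0.29 = 0.681600 + 0.150800 = 0.832400
Restricting to configurations with strong preparation present: 0.52×0.29 = 0.150800.
P(strong preparation | ¬high score, ¬easy paper) = 0.150800 / 0.832400 ≈ 0.181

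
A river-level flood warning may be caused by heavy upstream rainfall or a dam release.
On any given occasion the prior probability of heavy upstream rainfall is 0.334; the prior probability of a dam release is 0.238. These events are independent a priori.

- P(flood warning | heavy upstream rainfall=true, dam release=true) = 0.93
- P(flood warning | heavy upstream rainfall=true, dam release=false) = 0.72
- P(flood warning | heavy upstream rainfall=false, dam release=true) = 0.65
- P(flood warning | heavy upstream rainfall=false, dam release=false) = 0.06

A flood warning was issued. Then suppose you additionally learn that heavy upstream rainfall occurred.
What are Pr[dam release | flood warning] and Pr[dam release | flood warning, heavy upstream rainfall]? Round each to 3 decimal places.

Pr[dam release | flood warning] ≈ 0.453; Pr[dam release | flood warning, heavy upstream rainfall] ≈ 0.287

Enumerate the 4 (heavy upstream rainfall, dam release) configurations and weight by the priors:
  P(flood warning) = 0.06×0.666×0.762 + 0.65×0.666×0.238 + 0.72×0.334×0.762 + 0.93×0.334×0.238
        = 0.030450 + 0.103030 + 0.183246 + 0.073928 = 0.390654
Configurations with dam release contribute 0.176958, so
  P(dam release | flood warning) = 0.176958 / 0.390654 ≈ 0.453

Now condition on the additional information:
Numerator (weight on configurations with dam release): 0.93×0.238 = 0.221340
Normalizer over all consistent configurations: 0.72×0.762 + 0.93×0.238 = 0.769980
P(dam release | flood warning, heavy upstream rainfall) = 0.221340/0.769980 ≈ 0.287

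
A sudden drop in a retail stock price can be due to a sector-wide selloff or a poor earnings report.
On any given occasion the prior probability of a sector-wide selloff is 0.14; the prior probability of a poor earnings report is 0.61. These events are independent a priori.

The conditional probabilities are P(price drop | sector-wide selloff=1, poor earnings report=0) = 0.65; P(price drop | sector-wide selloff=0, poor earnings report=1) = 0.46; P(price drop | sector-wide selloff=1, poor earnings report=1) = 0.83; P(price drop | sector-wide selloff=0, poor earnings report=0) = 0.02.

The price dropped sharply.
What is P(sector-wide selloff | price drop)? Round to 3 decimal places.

P(sector-wide selloff | price drop) ≈ 0.300

Weight on sector-wide selloff=true, given the evidence: 0.035490 + 0.070882 = 0.106372
Denominator P(price drop): 0.02×0.86×0.39 + 0.46×0.86×0.61 + 0.65×0.14×0.39 + 0.83×0.14×0.61 = 0.354396
P(sector-wide selloff | price drop) = 0.106372/0.354396 ≈ 0.300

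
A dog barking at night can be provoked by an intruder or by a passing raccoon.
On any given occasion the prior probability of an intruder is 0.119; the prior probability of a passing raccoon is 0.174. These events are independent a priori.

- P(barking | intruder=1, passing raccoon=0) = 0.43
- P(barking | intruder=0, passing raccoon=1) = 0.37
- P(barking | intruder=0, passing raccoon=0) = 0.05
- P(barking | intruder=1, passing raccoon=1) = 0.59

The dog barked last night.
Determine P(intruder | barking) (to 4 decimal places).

P(intruder | barking) ≈ 0.3692

Weight on intruder=true, given the evidence: 0.042266 + 0.012217 = 0.054483
Denominator P(barking): 0.05×0.881×0.826 + 0.37×0.881×0.174 + 0.43×0.119×0.826 + 0.59×0.119×0.174 = 0.147587
P(intruder | barking) = 0.054483/0.147587 ≈ 0.3692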